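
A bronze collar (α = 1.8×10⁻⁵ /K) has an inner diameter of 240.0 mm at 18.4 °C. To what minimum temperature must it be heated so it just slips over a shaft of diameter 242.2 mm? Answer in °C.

Required Δd = 242.2 − 240.0 = 2.2 mm
Δd = αd₀ΔT ⇒ ΔT = Δd/(αd₀) = 2.2 / (1.8×10⁻⁵ × 240.0) = 509.26 K
T_min = 18.4 + 509.26 = 527.66 °C

T = 528 °C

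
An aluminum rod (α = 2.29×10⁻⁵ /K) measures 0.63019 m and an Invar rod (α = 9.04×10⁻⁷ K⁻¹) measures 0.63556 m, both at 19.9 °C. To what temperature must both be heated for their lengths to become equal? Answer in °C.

Equal length when α₁L₁ΔT − α₂L₂ΔT = L₂ − L₁ = 5.37×10⁻³ m
α₁L₁ = 1.4431351×10⁻⁵, α₂L₂ = 5.7454624×10⁻⁷ → Δ(αL) = 1.385680476×10⁻⁵ m/K
ΔT = 5.37×10⁻³ / 1.385680476×10⁻⁵ = 387.535 K, so T = 19.9 + 387.535 = 407.435 °C

T = 407.4 °C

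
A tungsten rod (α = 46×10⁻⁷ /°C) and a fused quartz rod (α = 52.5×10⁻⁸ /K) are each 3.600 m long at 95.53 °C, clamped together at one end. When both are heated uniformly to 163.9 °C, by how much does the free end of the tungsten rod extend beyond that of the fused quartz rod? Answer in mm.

ΔT = 68.37 K
tungsten: ΔL = 46×10⁻⁷ × 3.600 m × 68.37 = 1.1322×10⁻³ m = 1.1322 mm
fused quartz: ΔL = 52.5×10⁻⁸ × 3.600 m × 68.37 = 1.2922×10⁻⁴ m = 0.12922 mm
difference = 1.1322 − 0.12922 = 1.00298 mm

1.00 mm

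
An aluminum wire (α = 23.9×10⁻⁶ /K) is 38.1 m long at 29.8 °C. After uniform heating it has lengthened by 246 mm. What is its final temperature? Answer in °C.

ΔL = αL₀ΔT ⇒ ΔT = ΔL / (αL₀)
ΔT = 246×10⁻³ m / (23.9×10⁻⁶ × 38.1 m) = 270.15 K
T = 29.8 + 270.15 = 299.95 °C

T = 300 °C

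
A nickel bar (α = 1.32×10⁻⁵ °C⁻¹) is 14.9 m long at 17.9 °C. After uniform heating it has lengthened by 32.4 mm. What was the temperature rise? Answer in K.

ΔL = αL₀ΔT ⇒ ΔT = ΔL / (αL₀)
ΔT = 32.4×10⁻³ m / (1.32×10⁻⁵ × 14.9 m) = 164.73 K

ΔT = 165 K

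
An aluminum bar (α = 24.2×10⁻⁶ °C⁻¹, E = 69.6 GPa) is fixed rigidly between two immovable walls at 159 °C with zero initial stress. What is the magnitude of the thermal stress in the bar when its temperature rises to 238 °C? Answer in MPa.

Fully constrained: the free strain ε = αΔT is blocked, so σ = Eε = EαΔT.
|ΔT| = 79 K
σ = 69.6×10⁹ × 24.2×10⁻⁶ × 79 = 1.33×10⁸ Pa

σ = 133 MPa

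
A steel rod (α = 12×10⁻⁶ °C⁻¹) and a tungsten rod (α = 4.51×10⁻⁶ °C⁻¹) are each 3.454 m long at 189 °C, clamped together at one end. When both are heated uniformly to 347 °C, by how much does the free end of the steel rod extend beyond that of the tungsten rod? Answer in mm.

ΔT = 158 K
steel: ΔL = 12×10⁻⁶ × 3.454 m × 158 = 6.5488×10⁻³ m = 6.5488 mm
tungsten: ΔL = 4.51×10⁻⁶ × 3.454 m × 158 = 2.4613×10⁻³ m = 2.4613 mm
difference = 6.5488 − 2.4613 = 4.0875 mm

4.09 mm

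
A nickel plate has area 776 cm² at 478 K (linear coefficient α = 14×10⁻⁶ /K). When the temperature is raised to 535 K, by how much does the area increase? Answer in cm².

Area coefficient ≈ 2α; |ΔT| = 57 K
ΔA = 2αA₀ΔT = 2(14×10⁻⁶)(776)(57) = 1.24 cm²

ΔA = 1.24 cm²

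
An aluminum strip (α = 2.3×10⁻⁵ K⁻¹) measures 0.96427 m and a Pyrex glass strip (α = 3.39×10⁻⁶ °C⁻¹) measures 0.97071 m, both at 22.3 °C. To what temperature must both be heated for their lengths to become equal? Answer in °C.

Equal length when α₁L₁ΔT − α₂L₂ΔT = L₂ − L₁ = 6.44×10⁻³ m
α₁L₁ = 2.217821×10⁻⁵, α₂L₂ = 3.2907069×10⁻⁶ → Δ(αL) = 1.88875031×10⁻⁵ m/K
ΔT = 6.44×10⁻³ / 1.88875031×10⁻⁵ = 340.966 K, so T = 22.3 + 340.966 = 363.266 °C

T = 363.3 °C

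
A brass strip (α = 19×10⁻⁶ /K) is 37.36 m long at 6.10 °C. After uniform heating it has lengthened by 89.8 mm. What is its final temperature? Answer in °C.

ΔL = αL₀ΔT ⇒ ΔT = ΔL / (αL₀)
ΔT = 89.8×10⁻³ m / (19×10⁻⁶ × 37.36 m) = 126.51 K
T = 6.10 + 126.51 = 132.61 °C

T = 133 °C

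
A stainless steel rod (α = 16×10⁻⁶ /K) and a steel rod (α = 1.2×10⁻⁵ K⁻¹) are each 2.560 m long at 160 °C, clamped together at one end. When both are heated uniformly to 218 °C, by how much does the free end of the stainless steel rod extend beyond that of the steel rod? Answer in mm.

ΔT = 58 K
stainless steel: ΔL = 16×10⁻⁶ × 2.560 m × 58 = 2.3757×10⁻³ m = 2.3757 mm
steel: ΔL = 1.2×10⁻⁵ × 2.560 m × 58 = 1.7818×10⁻³ m = 1.7818 mm
difference = 2.3757 − 1.7818 = 0.5939 mm

0.594 mm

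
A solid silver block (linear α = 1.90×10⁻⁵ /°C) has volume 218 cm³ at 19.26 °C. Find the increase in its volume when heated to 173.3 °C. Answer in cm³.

Isotropic solid: β ≈ 3α = 5.7×10⁻⁵ /K; ΔT = 154.04 K
ΔV = 3αV₀ΔT = 3(1.90×10⁻⁵)(218)(154.04) = 1.91 cm³

ΔV = 1.91 cm³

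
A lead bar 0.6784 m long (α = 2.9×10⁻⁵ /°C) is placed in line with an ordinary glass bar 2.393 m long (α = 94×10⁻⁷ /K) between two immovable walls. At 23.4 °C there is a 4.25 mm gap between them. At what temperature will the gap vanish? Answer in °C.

T = 124 °C

Gap closes when ΔL₁ + ΔL₂ = 4.25 mm = 4.25×10⁻³ m
(α₁L₁ + α₂L₂)ΔT = g
α₁L₁ + α₂L₂ = 2.9×10⁻⁵×0.6784 + 94×10⁻⁷×2.393 = 4.21678×10⁻⁵ m/K
ΔT = 4.25×10⁻³ / 4.21678×10⁻⁵ = 100.79 K
T = 23.4 + 100.79 = 124.19 °C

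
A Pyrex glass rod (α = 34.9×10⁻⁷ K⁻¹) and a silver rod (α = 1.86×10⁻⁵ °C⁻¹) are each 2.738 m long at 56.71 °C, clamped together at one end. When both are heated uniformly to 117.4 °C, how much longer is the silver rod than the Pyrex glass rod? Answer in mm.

2.51 mm

ΔT = 60.69 K
Pyrex glass: ΔL = 34.9×10⁻⁷ × 2.738 m × 60.69 = 5.7993×10⁻⁴ m = 0.57993 mm
silver: ΔL = 1.86×10⁻⁵ × 2.738 m × 60.69 = 3.0907×10⁻³ m = 3.0907 mm
difference = 3.0907 − 0.57993 = 2.51077 mm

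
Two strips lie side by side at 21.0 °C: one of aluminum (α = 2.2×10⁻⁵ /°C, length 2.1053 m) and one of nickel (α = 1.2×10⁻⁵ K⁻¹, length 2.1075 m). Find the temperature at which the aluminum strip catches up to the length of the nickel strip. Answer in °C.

T = 125.6 °C

L₁(1 + α₁ΔT) = L₂(1 + α₂ΔT) ⇒ ΔT = (L₂ − L₁)/(α₁L₁ − α₂L₂)
L₂ − L₁ = 2.1075 − 2.1053 = 2.20×10⁻³ m
α₁L₁ − α₂L₂ = 2.2×10⁻⁵×2.1053 − 1.2×10⁻⁵×2.1075 = 2.10266×10⁻⁵ m/K
ΔT = 2.20×10⁻³ / 2.10266×10⁻⁵ = 104.629 K
T = 21.0 + 104.629 = 125.629 °C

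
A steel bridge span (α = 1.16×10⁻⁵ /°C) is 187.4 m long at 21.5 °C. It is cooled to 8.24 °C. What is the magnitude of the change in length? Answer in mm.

ΔL = 28.8 mm

|ΔT| = |8.24 − 21.5| = 13.26 K
ΔL = αL₀ΔT = (1.16×10⁻⁵)(187.4)(13.26) = 2.88×10⁻² m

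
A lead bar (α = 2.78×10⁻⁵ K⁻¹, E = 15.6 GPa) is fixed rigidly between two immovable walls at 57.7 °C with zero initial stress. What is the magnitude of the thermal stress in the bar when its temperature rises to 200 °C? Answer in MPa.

Fully constrained: the free strain ε = αΔT is blocked, so σ = Eε = EαΔT.
|ΔT| = 142.3 K
σ = 15.6×10⁹ × 2.78×10⁻⁵ × 142.3 = 6.17×10⁷ Pa

σ = 61.7 MPa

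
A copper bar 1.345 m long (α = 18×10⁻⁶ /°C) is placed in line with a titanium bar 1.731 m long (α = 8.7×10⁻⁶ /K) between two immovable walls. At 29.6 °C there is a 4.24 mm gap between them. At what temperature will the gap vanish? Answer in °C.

α₁L₁ = 2.421×10⁻⁵ m/K, α₂L₂ = 1.50597×10⁻⁵ m/K → total 3.92697×10⁻⁵ m/K
ΔT = g/(α₁L₁+α₂L₂) = 4.24×10⁻³ / 3.92697×10⁻⁵ = 107.97 K
T = 29.6 + 107.97 = 137.57 °C

T = 138 °C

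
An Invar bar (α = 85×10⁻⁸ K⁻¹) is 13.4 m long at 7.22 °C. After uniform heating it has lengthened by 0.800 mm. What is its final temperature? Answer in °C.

ΔL = αL₀ΔT ⇒ ΔT = ΔL / (αL₀)
ΔT = 0.800×10⁻³ m / (85×10⁻⁸ × 13.4 m) = 70.237 K
T = 7.22 + 70.237 = 77.457 °C

T = 77.5 °C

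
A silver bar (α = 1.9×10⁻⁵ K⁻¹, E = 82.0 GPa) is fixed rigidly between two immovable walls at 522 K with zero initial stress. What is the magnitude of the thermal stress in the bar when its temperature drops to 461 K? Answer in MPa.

σ = 95.0 MPa

Fully constrained: the free strain ε = αΔT is blocked, so σ = Eε = EαΔT.
|ΔT| = 61 K
σ = 82.0×10⁹ × 1.9×10⁻⁵ × 61 = 9.50×10⁷ Pa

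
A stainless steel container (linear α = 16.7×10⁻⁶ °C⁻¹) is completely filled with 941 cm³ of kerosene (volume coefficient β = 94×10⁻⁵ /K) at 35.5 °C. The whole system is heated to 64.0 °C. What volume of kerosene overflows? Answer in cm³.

23.9 cm³

The container also expands: β_container ≈ 3α = 5.01×10⁻⁵ /K
Net overflow = V₀(β_liq − 3α_cont)ΔT
β − 3α = 9.40×10⁻⁴ − 5.01×10⁻⁵ = 8.899×10⁻⁴ /K; ΔT = 28.5 K
ΔV = 941 × 8.899×10⁻⁴ × 28.5 = 23.9 cm³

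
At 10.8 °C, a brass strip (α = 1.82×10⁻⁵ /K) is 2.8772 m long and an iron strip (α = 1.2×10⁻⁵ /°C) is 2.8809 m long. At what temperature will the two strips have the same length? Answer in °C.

T = 218.7 °C

L₁(1 + α₁ΔT) = L₂(1 + α₂ΔT) ⇒ ΔT = (L₂ − L₁)/(α₁L₁ − α₂L₂)
L₂ − L₁ = 2.8809 − 2.8772 = 3.70×10⁻³ m
α₁L₁ − α₂L₂ = 1.82×10⁻⁵×2.8772 − 1.2×10⁻⁵×2.8809 = 1.779424×10⁻⁵ m/K
ΔT = 3.70×10⁻³ / 1.779424×10⁻⁵ = 207.932 K
T = 10.8 + 207.932 = 218.732 °C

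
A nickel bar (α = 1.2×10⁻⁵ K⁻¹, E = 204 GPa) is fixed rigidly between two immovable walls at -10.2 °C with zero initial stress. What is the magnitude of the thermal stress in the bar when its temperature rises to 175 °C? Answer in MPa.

σ = 453 MPa

Fully constrained: the free strain ε = αΔT is blocked, so σ = Eε = EαΔT.
|ΔT| = 185.2 K
σ = 204×10⁹ × 1.2×10⁻⁵ × 185.2 = 4.53×10⁸ Pa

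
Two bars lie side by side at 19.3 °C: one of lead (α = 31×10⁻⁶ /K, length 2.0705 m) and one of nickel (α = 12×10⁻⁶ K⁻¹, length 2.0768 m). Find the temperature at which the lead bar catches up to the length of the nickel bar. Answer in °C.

T = 179.8 °C

Equal length when α₁L₁ΔT − α₂L₂ΔT = L₂ − L₁ = 6.30×10⁻³ m
α₁L₁ = 6.41855×10⁻⁵, α₂L₂ = 2.49216×10⁻⁵ → Δ(αL) = 3.92639×10⁻⁵ m/K
ΔT = 6.30×10⁻³ / 3.92639×10⁻⁵ = 160.453 K, so T = 19.3 + 160.453 = 179.753 °C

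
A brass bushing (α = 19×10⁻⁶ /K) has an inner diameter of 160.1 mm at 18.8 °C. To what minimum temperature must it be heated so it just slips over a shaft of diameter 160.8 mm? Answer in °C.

T = 249 °C

Required Δd = 160.8 − 160.1 = 0.7 mm
Δd = αd₀ΔT ⇒ ΔT = Δd/(αd₀) = 0.7 / (19×10⁻⁶ × 160.1) = 230.12 K
T_min = 18.8 + 230.12 = 248.92 °C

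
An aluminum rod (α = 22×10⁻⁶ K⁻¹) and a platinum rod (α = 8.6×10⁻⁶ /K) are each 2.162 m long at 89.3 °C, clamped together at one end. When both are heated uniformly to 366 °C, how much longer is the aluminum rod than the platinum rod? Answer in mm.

ΔT = 276.7 K
aluminum: ΔL = 22×10⁻⁶ × 2.162 m × 276.7 = 1.3161×10⁻² m = 13.161 mm
platinum: ΔL = 8.6×10⁻⁶ × 2.162 m × 276.7 = 5.1447×10⁻³ m = 5.1447 mm
difference = 13.161 − 5.1447 = 8.0163 mm

8.02 mm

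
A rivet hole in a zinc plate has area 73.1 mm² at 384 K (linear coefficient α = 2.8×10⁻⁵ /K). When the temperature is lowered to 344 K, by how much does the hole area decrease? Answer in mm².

ΔA = 0.164 mm²

Area coefficient ≈ 2α; |ΔT| = 40 K
ΔA = 2αA₀ΔT = 2(2.8×10⁻⁵)(73.1)(40) = 0.164 mm²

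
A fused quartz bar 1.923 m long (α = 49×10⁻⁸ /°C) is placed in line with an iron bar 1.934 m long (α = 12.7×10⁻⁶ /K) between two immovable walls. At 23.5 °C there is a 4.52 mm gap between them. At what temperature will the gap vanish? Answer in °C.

α₁L₁ = 9.4227×10⁻⁷ m/K, α₂L₂ = 2.45618×10⁻⁵ m/K → total 2.550407×10⁻⁵ m/K
ΔT = g/(α₁L₁+α₂L₂) = 4.52×10⁻³ / 2.550407×10⁻⁵ = 177.23 K
T = 23.5 + 177.23 = 200.73 °C

T = 201 °C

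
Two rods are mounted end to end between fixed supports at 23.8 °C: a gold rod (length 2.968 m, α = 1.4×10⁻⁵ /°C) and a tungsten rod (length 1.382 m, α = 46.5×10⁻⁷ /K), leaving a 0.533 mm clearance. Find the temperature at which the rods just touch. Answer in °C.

Gap closes when ΔL₁ + ΔL₂ = 0.533 mm = 5.33×10⁻⁴ m
(α₁L₁ + α₂L₂)ΔT = g
α₁L₁ + α₂L₂ = 1.4×10⁻⁵×2.968 + 46.5×10⁻⁷×1.382 = 4.79783×10⁻⁵ m/K
ΔT = 5.33×10⁻⁴ / 4.79783×10⁻⁵ = 11.109 K
T = 23.8 + 11.109 = 34.909 °C

T = 34.9 °C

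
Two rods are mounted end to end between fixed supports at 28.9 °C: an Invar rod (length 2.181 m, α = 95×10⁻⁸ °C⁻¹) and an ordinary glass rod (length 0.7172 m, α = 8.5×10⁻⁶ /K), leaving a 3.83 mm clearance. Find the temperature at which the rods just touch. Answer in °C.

T = 498 °C

Gap closes when ΔL₁ + ΔL₂ = 3.83 mm = 3.83×10⁻³ m
(α₁L₁ + α₂L₂)ΔT = g
α₁L₁ + α₂L₂ = 95×10⁻⁸×2.181 + 8.5×10⁻⁶×0.7172 = 8.16815×10⁻⁶ m/K
ΔT = 3.83×10⁻³ / 8.16815×10⁻⁶ = 468.89 K
T = 28.9 + 468.89 = 497.79 °C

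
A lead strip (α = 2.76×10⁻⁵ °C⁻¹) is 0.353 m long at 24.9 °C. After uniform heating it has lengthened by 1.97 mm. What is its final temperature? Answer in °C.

ΔL = αL₀ΔT ⇒ ΔT = ΔL / (αL₀)
ΔT = 1.97×10⁻³ m / (2.76×10⁻⁵ × 0.353 m) = 202.20 K
T = 24.9 + 202.20 = 227.10 °C

T = 227 °C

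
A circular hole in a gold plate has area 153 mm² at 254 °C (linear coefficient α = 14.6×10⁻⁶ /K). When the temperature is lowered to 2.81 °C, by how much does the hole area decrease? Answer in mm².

Area coefficient ≈ 2α; |ΔT| = 251.19 K
ΔA = 2αA₀ΔT = 2(14.6×10⁻⁶)(153)(251.19) = 1.12 mm²

ΔA = 1.12 mm²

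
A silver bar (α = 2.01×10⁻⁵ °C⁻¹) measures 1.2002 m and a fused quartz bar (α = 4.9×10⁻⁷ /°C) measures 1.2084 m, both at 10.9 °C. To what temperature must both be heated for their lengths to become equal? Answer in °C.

T = 359.4 °C

Equal length when α₁L₁ΔT − α₂L₂ΔT = L₂ − L₁ = 8.20×10⁻³ m
α₁L₁ = 2.412402×10⁻⁵, α₂L₂ = 5.92116×10⁻⁷ → Δ(αL) = 2.3531904×10⁻⁵ m/K
ΔT = 8.20×10⁻³ / 2.3531904×10⁻⁵ = 348.463 K, so T = 10.9 + 348.463 = 359.363 °C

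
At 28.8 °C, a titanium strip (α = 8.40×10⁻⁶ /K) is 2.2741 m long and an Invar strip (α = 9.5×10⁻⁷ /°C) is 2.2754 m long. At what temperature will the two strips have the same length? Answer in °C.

L₁(1 + α₁ΔT) = L₂(1 + α₂ΔT) ⇒ ΔT = (L₂ − L₁)/(α₁L₁ − α₂L₂)
L₂ − L₁ = 2.2754 − 2.2741 = 1.30×10⁻³ m
α₁L₁ − α₂L₂ = 8.40×10⁻⁶×2.2741 − 9.5×10⁻⁷×2.2754 = 1.694081×10⁻⁵ m/K
ΔT = 1.30×10⁻³ / 1.694081×10⁻⁵ = 76.738 K
T = 28.8 + 76.738 = 105.538 °C

T = 105.5 °C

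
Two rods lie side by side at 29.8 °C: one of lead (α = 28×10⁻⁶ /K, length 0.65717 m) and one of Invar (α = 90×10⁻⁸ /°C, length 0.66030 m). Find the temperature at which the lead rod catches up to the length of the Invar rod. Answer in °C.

T = 205.6 °C

L₁(1 + α₁ΔT) = L₂(1 + α₂ΔT) ⇒ ΔT = (L₂ − L₁)/(α₁L₁ − α₂L₂)
L₂ − L₁ = 0.66030 − 0.65717 = 3.13×10⁻³ m
α₁L₁ − α₂L₂ = 28×10⁻⁶×0.65717 − 90×10⁻⁸×0.66030 = 1.780649×10⁻⁵ m/K
ΔT = 3.13×10⁻³ / 1.780649×10⁻⁵ = 175.779 K
T = 29.8 + 175.779 = 205.579 °C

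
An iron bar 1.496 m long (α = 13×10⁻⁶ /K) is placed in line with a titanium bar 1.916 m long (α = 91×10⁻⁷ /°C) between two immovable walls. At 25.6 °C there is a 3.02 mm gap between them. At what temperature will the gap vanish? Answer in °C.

α₁L₁ = 1.9448×10⁻⁵ m/K, α₂L₂ = 1.74356×10⁻⁵ m/K → total 3.68836×10⁻⁵ m/K
ΔT = g/(α₁L₁+α₂L₂) = 3.02×10⁻³ / 3.68836×10⁻⁵ = 81.88 K
T = 25.6 + 81.88 = 107.48 °C

T = 107 °C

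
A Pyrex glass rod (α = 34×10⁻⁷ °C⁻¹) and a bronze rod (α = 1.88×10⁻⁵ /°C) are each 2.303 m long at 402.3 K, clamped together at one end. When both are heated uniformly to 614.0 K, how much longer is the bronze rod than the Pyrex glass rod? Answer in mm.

ΔT = 211.7 K
Pyrex glass: ΔL = 34×10⁻⁷ × 2.303 m × 211.7 = 1.6577×10⁻³ m = 1.6577 mm
bronze: ΔL = 1.88×10⁻⁵ × 2.303 m × 211.7 = 9.1658×10⁻³ m = 9.1658 mm
difference = 9.1658 − 1.6577 = 7.5081 mm

7.51 mm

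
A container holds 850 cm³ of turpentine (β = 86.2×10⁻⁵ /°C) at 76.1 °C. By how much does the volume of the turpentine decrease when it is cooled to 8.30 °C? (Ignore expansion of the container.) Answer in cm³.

ΔV = 49.7 cm³

|ΔT| = |8.30 − 76.1| = 67.80 K
ΔV = βV₀ΔT = (86.2×10⁻⁵)(850)(67.80) = 49.7 cm³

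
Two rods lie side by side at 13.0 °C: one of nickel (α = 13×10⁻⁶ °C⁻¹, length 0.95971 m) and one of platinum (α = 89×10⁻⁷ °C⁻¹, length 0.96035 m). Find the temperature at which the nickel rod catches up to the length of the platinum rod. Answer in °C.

T = 175.9 °C

L₁(1 + α₁ΔT) = L₂(1 + α₂ΔT) ⇒ ΔT = (L₂ − L₁)/(α₁L₁ − α₂L₂)
L₂ − L₁ = 0.96035 − 0.95971 = 6.40×10⁻⁴ m
α₁L₁ − α₂L₂ = 13×10⁻⁶×0.95971 − 89×10⁻⁷×0.96035 = 3.929115×10⁻⁶ m/K
ΔT = 6.40×10⁻⁴ / 3.929115×10⁻⁶ = 162.887 K
T = 13.0 + 162.887 = 175.887 °C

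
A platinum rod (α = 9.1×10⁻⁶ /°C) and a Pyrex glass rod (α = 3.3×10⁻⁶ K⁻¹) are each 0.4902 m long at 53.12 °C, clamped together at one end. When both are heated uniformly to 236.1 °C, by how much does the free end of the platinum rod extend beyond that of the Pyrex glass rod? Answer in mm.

ΔT = 182.98 K
platinum: ΔL = 9.1×10⁻⁶ × 0.4902 m × 182.98 = 8.1624×10⁻⁴ m = 0.81624 mm
Pyrex glass: ΔL = 3.3×10⁻⁶ × 0.4902 m × 182.98 = 2.9600×10⁻⁴ m = 0.29600 mm
difference = 0.81624 − 0.29600 = 0.52024 mm

0.520 mm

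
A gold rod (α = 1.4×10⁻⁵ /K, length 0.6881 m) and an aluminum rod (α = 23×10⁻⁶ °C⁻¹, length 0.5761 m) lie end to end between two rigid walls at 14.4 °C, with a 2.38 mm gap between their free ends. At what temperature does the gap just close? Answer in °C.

T = 118 °C

Gap closes when ΔL₁ + ΔL₂ = 2.38 mm = 2.38×10⁻³ m
(α₁L₁ + α₂L₂)ΔT = g
α₁L₁ + α₂L₂ = 1.4×10⁻⁵×0.6881 + 23×10⁻⁶×0.5761 = 2.28837×10⁻⁵ m/K
ΔT = 2.38×10⁻³ / 2.28837×10⁻⁵ = 104.00 K
T = 14.4 + 104.00 = 118.40 °C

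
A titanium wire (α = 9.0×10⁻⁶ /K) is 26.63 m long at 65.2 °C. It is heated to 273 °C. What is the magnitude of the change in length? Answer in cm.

|ΔT| = |273 − 65.2| = 207.8 K
ΔL = αL₀ΔT = (9.0×10⁻⁶)(26.63)(207.8) = 4.98×10⁻² m

ΔL = 4.98 cm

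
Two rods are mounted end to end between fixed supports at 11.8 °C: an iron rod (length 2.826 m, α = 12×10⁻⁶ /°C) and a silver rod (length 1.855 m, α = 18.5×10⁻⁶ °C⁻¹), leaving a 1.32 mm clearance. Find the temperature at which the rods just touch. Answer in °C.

T = 31.1 °C

Gap closes when ΔL₁ + ΔL₂ = 1.32 mm = 1.32×10⁻³ m
(α₁L₁ + α₂L₂)ΔT = g
α₁L₁ + α₂L₂ = 12×10⁻⁶×2.826 + 18.5×10⁻⁶×1.855 = 6.82295×10⁻⁵ m/K
ΔT = 1.32×10⁻³ / 6.82295×10⁻⁵ = 19.346 K
T = 11.8 + 19.346 = 31.146 °C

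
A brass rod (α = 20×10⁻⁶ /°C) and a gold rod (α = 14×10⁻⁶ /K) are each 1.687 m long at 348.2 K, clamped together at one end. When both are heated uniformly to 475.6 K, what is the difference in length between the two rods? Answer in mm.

1.29 mm

ΔT = 127.4 K
brass: ΔL = 20×10⁻⁶ × 1.687 m × 127.4 = 4.2985×10⁻³ m = 4.2985 mm
gold: ΔL = 14×10⁻⁶ × 1.687 m × 127.4 = 3.0089×10⁻³ m = 3.0089 mm
difference = 4.2985 − 3.0089 = 1.2896 mm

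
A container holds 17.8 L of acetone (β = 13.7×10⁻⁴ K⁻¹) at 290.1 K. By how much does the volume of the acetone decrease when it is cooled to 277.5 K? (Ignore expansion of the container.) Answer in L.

ΔV = 0.307 L

|ΔT| = |277.5 − 290.1| = 12.6 K
ΔV = βV₀ΔT = (13.7×10⁻⁴)(17.8)(12.6) = 0.307 L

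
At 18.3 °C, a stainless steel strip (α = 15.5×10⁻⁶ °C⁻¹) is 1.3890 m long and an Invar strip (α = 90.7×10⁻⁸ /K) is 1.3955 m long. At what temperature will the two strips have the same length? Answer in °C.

L₁(1 + α₁ΔT) = L₂(1 + α₂ΔT) ⇒ ΔT = (L₂ − L₁)/(α₁L₁ − α₂L₂)
L₂ − L₁ = 1.3955 − 1.3890 = 6.50×10⁻³ m
α₁L₁ − α₂L₂ = 15.5×10⁻⁶×1.3890 − 90.7×10⁻⁸×1.3955 = 2.02637815×10⁻⁵ m/K
ΔT = 6.50×10⁻³ / 2.02637815×10⁻⁵ = 320.769 K
T = 18.3 + 320.769 = 339.069 °C

T = 339.1 °C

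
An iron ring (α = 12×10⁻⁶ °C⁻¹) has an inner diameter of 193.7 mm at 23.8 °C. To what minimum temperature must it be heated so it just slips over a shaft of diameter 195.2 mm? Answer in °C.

T = 669 °C

Required Δd = 195.2 − 193.7 = 1.5 mm
Δd = αd₀ΔT ⇒ ΔT = Δd/(αd₀) = 1.5 / (12×10⁻⁶ × 193.7) = 645.33 K
T_min = 23.8 + 645.33 = 669.13 °C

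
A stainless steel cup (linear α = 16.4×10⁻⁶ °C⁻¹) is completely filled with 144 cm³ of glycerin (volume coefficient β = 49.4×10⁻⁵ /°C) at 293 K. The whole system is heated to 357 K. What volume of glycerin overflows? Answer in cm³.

4.10 cm³

The cup also expands: β_container ≈ 3α = 4.92×10⁻⁵ /K
Net overflow = V₀(β_liq − 3α_cont)ΔT
β − 3α = 4.94×10⁻⁴ − 4.92×10⁻⁵ = 4.448×10⁻⁴ /K; ΔT = 64 K
ΔV = 144 × 4.448×10⁻⁴ × 64 = 4.10 cm³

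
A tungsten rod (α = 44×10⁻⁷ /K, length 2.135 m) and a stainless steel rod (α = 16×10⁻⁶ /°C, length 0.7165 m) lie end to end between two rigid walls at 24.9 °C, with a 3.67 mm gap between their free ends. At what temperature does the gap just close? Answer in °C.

T = 201 °C

Gap closes when ΔL₁ + ΔL₂ = 3.67 mm = 3.67×10⁻³ m
(α₁L₁ + α₂L₂)ΔT = g
α₁L₁ + α₂L₂ = 44×10⁻⁷×2.135 + 16×10⁻⁶×0.7165 = 2.0858×10⁻⁵ m/K
ΔT = 3.67×10⁻³ / 2.0858×10⁻⁵ = 175.95 K
T = 24.9 + 175.95 = 200.85 °C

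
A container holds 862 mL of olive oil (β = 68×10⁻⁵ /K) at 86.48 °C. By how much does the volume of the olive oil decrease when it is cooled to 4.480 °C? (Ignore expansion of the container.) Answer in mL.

|ΔT| = |4.480 − 86.48| = 82.000 K
ΔV = βV₀ΔT = (68×10⁻⁵)(862)(82.000) = 48.1 mL

ΔV = 48.1 mL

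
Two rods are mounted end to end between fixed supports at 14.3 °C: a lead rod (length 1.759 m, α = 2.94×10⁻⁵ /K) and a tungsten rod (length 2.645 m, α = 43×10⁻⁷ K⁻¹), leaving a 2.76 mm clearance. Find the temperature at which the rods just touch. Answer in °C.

α₁L₁ = 5.17146×10⁻⁵ m/K, α₂L₂ = 1.13735×10⁻⁵ m/K → total 6.30881×10⁻⁵ m/K
ΔT = g/(α₁L₁+α₂L₂) = 2.76×10⁻³ / 6.30881×10⁻⁵ = 43.748 K
T = 14.3 + 43.748 = 58.048 °C

T = 58.0 °C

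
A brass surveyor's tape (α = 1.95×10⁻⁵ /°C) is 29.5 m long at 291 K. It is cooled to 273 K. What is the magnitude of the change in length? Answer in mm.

ΔL = 10.4 mm

|ΔT| = |273 − 291| = 18 K
ΔL = αL₀ΔT = (1.95×10⁻⁵)(29.5)(18) = 1.04×10⁻² m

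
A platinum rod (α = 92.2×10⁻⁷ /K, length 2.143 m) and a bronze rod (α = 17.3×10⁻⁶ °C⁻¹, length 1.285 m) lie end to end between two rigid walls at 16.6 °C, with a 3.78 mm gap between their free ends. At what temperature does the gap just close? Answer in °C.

Gap closes when ΔL₁ + ΔL₂ = 3.78 mm = 3.78×10⁻³ m
(α₁L₁ + α₂L₂)ΔT = g
α₁L₁ + α₂L₂ = 92.2×10⁻⁷×2.143 + 17.3×10⁻⁶×1.285 = 4.198896×10⁻⁵ m/K
ΔT = 3.78×10⁻³ / 4.198896×10⁻⁵ = 90.02 K
T = 16.6 + 90.02 = 106.62 °C

T = 107 °C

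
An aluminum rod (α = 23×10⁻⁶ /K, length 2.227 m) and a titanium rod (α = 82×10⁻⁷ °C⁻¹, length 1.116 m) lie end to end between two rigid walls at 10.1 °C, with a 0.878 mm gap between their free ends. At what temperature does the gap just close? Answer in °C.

Gap closes when ΔL₁ + ΔL₂ = 0.878 mm = 8.78×10⁻⁴ m
(α₁L₁ + α₂L₂)ΔT = g
α₁L₁ + α₂L₂ = 23×10⁻⁶×2.227 + 82×10⁻⁷×1.116 = 6.03722×10⁻⁵ m/K
ΔT = 8.78×10⁻⁴ / 6.03722×10⁻⁵ = 14.543 K
T = 10.1 + 14.543 = 24.643 °C

T = 24.6 °C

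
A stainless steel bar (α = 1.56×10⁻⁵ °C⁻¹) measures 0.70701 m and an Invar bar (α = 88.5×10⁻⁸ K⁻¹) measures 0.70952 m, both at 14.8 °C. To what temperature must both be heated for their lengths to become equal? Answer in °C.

T = 256.1 °C

Equal length when α₁L₁ΔT − α₂L₂ΔT = L₂ − L₁ = 2.51×10⁻³ m
α₁L₁ = 1.1029356×10⁻⁵, α₂L₂ = 6.279252×10⁻⁷ → Δ(αL) = 1.04014308×10⁻⁵ m/K
ΔT = 2.51×10⁻³ / 1.04014308×10⁻⁵ = 241.313 K, so T = 14.8 + 241.313 = 256.113 °C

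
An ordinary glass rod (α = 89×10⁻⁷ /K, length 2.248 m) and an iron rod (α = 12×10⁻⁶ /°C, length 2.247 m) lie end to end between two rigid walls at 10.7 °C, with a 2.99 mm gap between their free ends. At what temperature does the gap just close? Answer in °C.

T = 74.4 °C

Gap closes when ΔL₁ + ΔL₂ = 2.99 mm = 2.99×10⁻³ m
(α₁L₁ + α₂L₂)ΔT = g
α₁L₁ + α₂L₂ = 89×10⁻⁷×2.248 + 12×10⁻⁶×2.247 = 4.69712×10⁻⁵ m/K
ΔT = 2.99×10⁻³ / 4.69712×10⁻⁵ = 63.656 K
T = 10.7 + 63.656 = 74.356 °C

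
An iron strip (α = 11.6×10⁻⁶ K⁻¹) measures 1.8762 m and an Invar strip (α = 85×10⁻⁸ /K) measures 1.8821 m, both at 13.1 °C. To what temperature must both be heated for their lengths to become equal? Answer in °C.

T = 305.7 °C

Equal length when α₁L₁ΔT − α₂L₂ΔT = L₂ − L₁ = 5.90×10⁻³ m
α₁L₁ = 2.176392×10⁻⁵, α₂L₂ = 1.599785×10⁻⁶ → Δ(αL) = 2.0164135×10⁻⁵ m/K
ΔT = 5.90×10⁻³ / 2.0164135×10⁻⁵ = 292.599 K, so T = 13.1 + 292.599 = 305.699 °C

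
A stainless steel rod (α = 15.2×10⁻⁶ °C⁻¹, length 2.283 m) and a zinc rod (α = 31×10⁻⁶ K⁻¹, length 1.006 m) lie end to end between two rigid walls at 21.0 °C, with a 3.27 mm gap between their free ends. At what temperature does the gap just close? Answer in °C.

T = 70.6 °C

Gap closes when ΔL₁ + ΔL₂ = 3.27 mm = 3.27×10⁻³ m
(α₁L₁ + α₂L₂)ΔT = g
α₁L₁ + α₂L₂ = 15.2×10⁻⁶×2.283 + 31×10⁻⁶×1.006 = 6.58876×10⁻⁵ m/K
ΔT = 3.27×10⁻³ / 6.58876×10⁻⁵ = 49.630 K
T = 21.0 + 49.630 = 70.630 °C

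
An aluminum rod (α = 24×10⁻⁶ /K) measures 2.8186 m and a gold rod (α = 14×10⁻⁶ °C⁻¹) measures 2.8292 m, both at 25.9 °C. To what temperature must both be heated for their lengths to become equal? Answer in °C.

T = 404.0 °C

Equal length when α₁L₁ΔT − α₂L₂ΔT = L₂ − L₁ = 1.06×10⁻² m
α₁L₁ = 6.76464×10⁻⁵, α₂L₂ = 3.96088×10⁻⁵ → Δ(αL) = 2.80376×10⁻⁵ m/K
ΔT = 1.06×10⁻² / 2.80376×10⁻⁵ = 378.064 K, so T = 25.9 + 378.064 = 403.964 °C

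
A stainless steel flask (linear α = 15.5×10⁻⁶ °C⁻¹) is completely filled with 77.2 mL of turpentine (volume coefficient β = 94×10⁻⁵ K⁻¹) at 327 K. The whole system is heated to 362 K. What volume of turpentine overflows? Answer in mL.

The flask also expands: β_container ≈ 3α = 4.65×10⁻⁵ /K
Net overflow = V₀(β_liq − 3α_cont)ΔT
β − 3α = 9.40×10⁻⁴ − 4.65×10⁻⁵ = 8.935×10⁻⁴ /K; ΔT = 35 K
ΔV = 77.2 × 8.935×10⁻⁴ × 35 = 2.41 mL

2.41 mL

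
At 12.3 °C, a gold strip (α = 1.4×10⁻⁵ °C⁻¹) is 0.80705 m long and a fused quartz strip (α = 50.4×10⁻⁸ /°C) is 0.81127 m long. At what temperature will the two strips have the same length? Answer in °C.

L₁(1 + α₁ΔT) = L₂(1 + α₂ΔT) ⇒ ΔT = (L₂ − L₁)/(α₁L₁ − α₂L₂)
L₂ − L₁ = 0.81127 − 0.80705 = 4.22×10⁻³ m
α₁L₁ − α₂L₂ = 1.4×10⁻⁵×0.80705 − 50.4×10⁻⁸×0.81127 = 1.088981992×10⁻⁵ m/K
ΔT = 4.22×10⁻³ / 1.088981992×10⁻⁵ = 387.518 K
T = 12.3 + 387.518 = 399.818 °C

T = 399.8 °C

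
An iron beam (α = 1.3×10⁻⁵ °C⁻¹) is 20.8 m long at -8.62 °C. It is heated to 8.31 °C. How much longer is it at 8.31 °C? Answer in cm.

|ΔT| = |8.31 − (-8.62)| = 16.93 K
ΔL = αL₀ΔT = (1.3×10⁻⁵)(20.8)(16.93) = 4.58×10⁻³ m

ΔL = 0.458 cm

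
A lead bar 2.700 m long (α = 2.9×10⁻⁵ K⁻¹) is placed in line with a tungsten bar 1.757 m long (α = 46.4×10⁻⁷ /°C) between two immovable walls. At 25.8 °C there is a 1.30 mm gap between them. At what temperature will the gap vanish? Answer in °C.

T = 40.8 °C

α₁L₁ = 7.830×10⁻⁵ m/K, α₂L₂ = 8.15248×10⁻⁶ m/K → total 8.645248×10⁻⁵ m/K
ΔT = g/(α₁L₁+α₂L₂) = 1.30×10⁻³ / 8.645248×10⁻⁵ = 15.037 K
T = 25.8 + 15.037 = 40.837 °C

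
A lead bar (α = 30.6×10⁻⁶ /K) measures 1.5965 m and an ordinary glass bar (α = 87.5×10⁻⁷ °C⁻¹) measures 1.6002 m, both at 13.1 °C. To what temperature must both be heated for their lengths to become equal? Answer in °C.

T = 119.3 °C

Equal length when α₁L₁ΔT − α₂L₂ΔT = L₂ − L₁ = 3.70×10⁻³ m
α₁L₁ = 4.88529×10⁻⁵, α₂L₂ = 1.400175×10⁻⁵ → Δ(αL) = 3.485115×10⁻⁵ m/K
ΔT = 3.70×10⁻³ / 3.485115×10⁻⁵ = 106.166 K, so T = 13.1 + 106.166 = 119.266 °C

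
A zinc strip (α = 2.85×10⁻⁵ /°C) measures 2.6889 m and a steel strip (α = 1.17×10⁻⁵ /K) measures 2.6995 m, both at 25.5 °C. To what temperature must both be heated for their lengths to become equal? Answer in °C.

T = 260.8 °C

L₁(1 + α₁ΔT) = L₂(1 + α₂ΔT) ⇒ ΔT = (L₂ − L₁)/(α₁L₁ − α₂L₂)
L₂ − L₁ = 2.6995 − 2.6889 = 1.06×10⁻² m
α₁L₁ − α₂L₂ = 2.85×10⁻⁵×2.6889 − 1.17×10⁻⁵×2.6995 = 4.50495×10⁻⁵ m/K
ΔT = 1.06×10⁻² / 4.50495×10⁻⁵ = 235.297 K
T = 25.5 + 235.297 = 260.797 °C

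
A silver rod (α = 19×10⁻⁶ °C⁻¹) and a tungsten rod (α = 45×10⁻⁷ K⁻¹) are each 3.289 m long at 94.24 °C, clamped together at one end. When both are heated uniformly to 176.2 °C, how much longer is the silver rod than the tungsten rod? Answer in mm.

ΔT = 81.96 K
silver: ΔL = 19×10⁻⁶ × 3.289 m × 81.96 = 5.1218×10⁻³ m = 5.1218 mm
tungsten: ΔL = 45×10⁻⁷ × 3.289 m × 81.96 = 1.2130×10⁻³ m = 1.2130 mm
difference = 5.1218 − 1.2130 = 3.9088 mm

3.91 mm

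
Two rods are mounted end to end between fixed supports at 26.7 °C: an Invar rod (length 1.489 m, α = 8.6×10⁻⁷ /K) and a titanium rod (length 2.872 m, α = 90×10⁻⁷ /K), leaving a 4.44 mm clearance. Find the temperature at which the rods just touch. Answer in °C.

T = 190 °C

Gap closes when ΔL₁ + ΔL₂ = 4.44 mm = 4.44×10⁻³ m
(α₁L₁ + α₂L₂)ΔT = g
α₁L₁ + α₂L₂ = 8.6×10⁻⁷×1.489 + 90×10⁻⁷×2.872 = 2.712854×10⁻⁵ m/K
ΔT = 4.44×10⁻³ / 2.712854×10⁻⁵ = 163.67 K
T = 26.7 + 163.67 = 190.37 °C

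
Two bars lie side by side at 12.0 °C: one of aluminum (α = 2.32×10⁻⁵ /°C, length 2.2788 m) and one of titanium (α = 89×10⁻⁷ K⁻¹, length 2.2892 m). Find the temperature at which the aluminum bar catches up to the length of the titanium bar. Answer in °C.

Equal length when α₁L₁ΔT − α₂L₂ΔT = L₂ − L₁ = 1.04×10⁻² m
α₁L₁ = 5.286816×10⁻⁵, α₂L₂ = 2.037388×10⁻⁵ → Δ(αL) = 3.249428×10⁻⁵ m/K
ΔT = 1.04×10⁻² / 3.249428×10⁻⁵ = 320.056 K, so T = 12.0 + 320.056 = 332.056 °C

T = 332.1 °C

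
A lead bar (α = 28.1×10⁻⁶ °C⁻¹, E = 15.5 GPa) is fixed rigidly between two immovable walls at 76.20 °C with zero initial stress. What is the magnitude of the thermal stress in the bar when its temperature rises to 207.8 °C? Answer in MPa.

σ = 57.3 MPa

Fully constrained: the free strain ε = αΔT is blocked, so σ = Eε = EαΔT.
|ΔT| = 131.60 K
σ = 15.5×10⁹ × 28.1×10⁻⁶ × 131.60 = 5.73×10⁷ Pa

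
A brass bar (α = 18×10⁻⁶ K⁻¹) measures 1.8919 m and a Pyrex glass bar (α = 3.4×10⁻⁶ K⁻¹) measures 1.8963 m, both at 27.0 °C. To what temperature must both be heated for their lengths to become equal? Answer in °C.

Equal length when α₁L₁ΔT − α₂L₂ΔT = L₂ − L₁ = 4.40×10⁻³ m
α₁L₁ = 3.40542×10⁻⁵, α₂L₂ = 6.44742×10⁻⁶ → Δ(αL) = 2.760678×10⁻⁵ m/K
ΔT = 4.40×10⁻³ / 2.760678×10⁻⁵ = 159.381 K, so T = 27.0 + 159.381 = 186.381 °C

T = 186.4 °C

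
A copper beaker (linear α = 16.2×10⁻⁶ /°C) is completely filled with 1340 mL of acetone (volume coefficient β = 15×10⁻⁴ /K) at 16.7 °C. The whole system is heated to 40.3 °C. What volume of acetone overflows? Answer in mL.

45.9 mL

The beaker also expands: β_container ≈ 3α = 4.86×10⁻⁵ /K
Net overflow = V₀(β_liq − 3α_cont)ΔT
β − 3α = 1.50×10⁻³ − 4.86×10⁻⁵ = 1.4514×10⁻³ /K; ΔT = 23.6 K
ΔV = 1340 × 1.4514×10⁻³ × 23.6 = 45.9 mL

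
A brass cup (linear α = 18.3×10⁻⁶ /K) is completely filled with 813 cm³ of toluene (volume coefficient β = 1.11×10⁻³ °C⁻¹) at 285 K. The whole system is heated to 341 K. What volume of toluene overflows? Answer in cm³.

The cup also expands: β_container ≈ 3α = 5.49×10⁻⁵ /K
Net overflow = V₀(β_liq − 3α_cont)ΔT
β − 3α = 1.11×10⁻³ − 5.49×10⁻⁵ = 1.0551×10⁻³ /K; ΔT = 56 K
ΔV = 813 × 1.0551×10⁻³ × 56 = 48.0 cm³

48.0 cm³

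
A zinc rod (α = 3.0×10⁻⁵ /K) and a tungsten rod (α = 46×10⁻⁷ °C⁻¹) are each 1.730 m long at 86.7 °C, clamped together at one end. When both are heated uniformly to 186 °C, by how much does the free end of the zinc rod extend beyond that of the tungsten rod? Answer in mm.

ΔT = 99.3 K
zinc: ΔL = 3.0×10⁻⁵ × 1.730 m × 99.3 = 5.1537×10⁻³ m = 5.1537 mm
tungsten: ΔL = 46×10⁻⁷ × 1.730 m × 99.3 = 7.9023×10⁻⁴ m = 0.79023 mm
difference = 5.1537 − 0.79023 = 4.36347 mm

4.36 mm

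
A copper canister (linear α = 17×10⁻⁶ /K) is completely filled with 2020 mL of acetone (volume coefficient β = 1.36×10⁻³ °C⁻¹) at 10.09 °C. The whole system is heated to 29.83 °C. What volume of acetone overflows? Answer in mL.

52.2 mL

The canister also expands: β_container ≈ 3α = 5.1×10⁻⁵ /K
Net overflow = V₀(β_liq − 3α_cont)ΔT
β − 3α = 1.36×10⁻³ − 5.1×10⁻⁵ = 1.309×10⁻³ /K; ΔT = 19.74 K
ΔV = 2020 × 1.309×10⁻³ × 19.74 = 52.2 mL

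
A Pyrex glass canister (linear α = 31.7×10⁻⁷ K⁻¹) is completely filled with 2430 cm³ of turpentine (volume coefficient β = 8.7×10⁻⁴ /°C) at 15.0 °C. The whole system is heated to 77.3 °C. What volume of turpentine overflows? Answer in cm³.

130 cm³

The canister also expands: β_container ≈ 3α = 9.51×10⁻⁶ /K
Net overflow = V₀(β_liq − 3α_cont)ΔT
β − 3α = 8.70×10⁻⁴ − 9.51×10⁻⁶ = 8.6049×10⁻⁴ /K; ΔT = 62.3 K
ΔV = 2430 × 8.6049×10⁻⁴ × 62.3 = 130 cm³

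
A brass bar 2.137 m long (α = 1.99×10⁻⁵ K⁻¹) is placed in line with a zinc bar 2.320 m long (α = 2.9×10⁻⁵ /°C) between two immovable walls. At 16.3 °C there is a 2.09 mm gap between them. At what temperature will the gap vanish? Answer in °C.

α₁L₁ = 4.25263×10⁻⁵ m/K, α₂L₂ = 6.728×10⁻⁵ m/K → total 1.098063×10⁻⁴ m/K
ΔT = g/(α₁L₁+α₂L₂) = 2.09×10⁻³ / 1.098063×10⁻⁴ = 19.034 K
T = 16.3 + 19.034 = 35.334 °C

T = 35.3 °C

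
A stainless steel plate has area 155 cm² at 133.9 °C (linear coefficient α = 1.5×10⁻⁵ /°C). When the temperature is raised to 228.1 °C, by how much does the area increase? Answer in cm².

ΔA = 0.438 cm²

Area coefficient ≈ 2α; |ΔT| = 94.2 K
ΔA = 2αA₀ΔT = 2(1.5×10⁻⁵)(155)(94.2) = 0.438 cm²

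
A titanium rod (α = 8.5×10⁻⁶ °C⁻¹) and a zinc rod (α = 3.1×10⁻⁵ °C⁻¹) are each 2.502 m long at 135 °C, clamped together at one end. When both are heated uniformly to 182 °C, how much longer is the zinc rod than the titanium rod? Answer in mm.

2.65 mm

ΔT = 47 K
titanium: ΔL = 8.5×10⁻⁶ × 2.502 m × 47 = 9.9955×10⁻⁴ m = 0.99955 mm
zinc: ΔL = 3.1×10⁻⁵ × 2.502 m × 47 = 3.6454×10⁻³ m = 3.6454 mm
difference = 3.6454 − 0.99955 = 2.64585 mm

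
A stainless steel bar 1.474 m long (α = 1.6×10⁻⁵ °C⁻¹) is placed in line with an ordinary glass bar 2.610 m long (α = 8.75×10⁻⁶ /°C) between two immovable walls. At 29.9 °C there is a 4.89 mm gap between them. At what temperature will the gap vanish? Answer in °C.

Gap closes when ΔL₁ + ΔL₂ = 4.89 mm = 4.89×10⁻³ m
(α₁L₁ + α₂L₂)ΔT = g
α₁L₁ + α₂L₂ = 1.6×10⁻⁵×1.474 + 8.75×10⁻⁶×2.610 = 4.64215×10⁻⁵ m/K
ΔT = 4.89×10⁻³ / 4.64215×10⁻⁵ = 105.34 K
T = 29.9 + 105.34 = 135.24 °C

T = 135 °C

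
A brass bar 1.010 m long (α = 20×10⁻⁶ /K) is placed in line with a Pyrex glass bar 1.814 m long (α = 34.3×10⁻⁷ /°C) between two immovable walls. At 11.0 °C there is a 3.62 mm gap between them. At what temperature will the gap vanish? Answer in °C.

T = 148 °C

α₁L₁ = 2.020×10⁻⁵ m/K, α₂L₂ = 6.22202×10⁻⁶ m/K → total 2.642202×10⁻⁵ m/K
ΔT = g/(α₁L₁+α₂L₂) = 3.62×10⁻³ / 2.642202×10⁻⁵ = 137.01 K
T = 11.0 + 137.01 = 148.01 °C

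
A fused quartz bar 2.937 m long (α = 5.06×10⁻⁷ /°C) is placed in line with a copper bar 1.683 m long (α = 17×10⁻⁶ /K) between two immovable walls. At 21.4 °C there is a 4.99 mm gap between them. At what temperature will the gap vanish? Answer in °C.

Gap closes when ΔL₁ + ΔL₂ = 4.99 mm = 4.99×10⁻³ m
(α₁L₁ + α₂L₂)ΔT = g
α₁L₁ + α₂L₂ = 5.06×10⁻⁷×2.937 + 17×10⁻⁶×1.683 = 3.0097122×10⁻⁵ m/K
ΔT = 4.99×10⁻³ / 3.0097122×10⁻⁵ = 165.80 K
T = 21.4 + 165.80 = 187.20 °C

T = 187 °C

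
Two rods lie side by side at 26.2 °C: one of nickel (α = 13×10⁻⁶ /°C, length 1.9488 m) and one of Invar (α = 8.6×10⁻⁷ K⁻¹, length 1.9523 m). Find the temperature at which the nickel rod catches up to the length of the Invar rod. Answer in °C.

T = 174.2 °C

Equal length when α₁L₁ΔT − α₂L₂ΔT = L₂ − L₁ = 3.50×10⁻³ m
α₁L₁ = 2.53344×10⁻⁵, α₂L₂ = 1.678978×10⁻⁶ → Δ(αL) = 2.3655422×10⁻⁵ m/K
ΔT = 3.50×10⁻³ / 2.3655422×10⁻⁵ = 147.958 K, so T = 26.2 + 147.958 = 174.158 °C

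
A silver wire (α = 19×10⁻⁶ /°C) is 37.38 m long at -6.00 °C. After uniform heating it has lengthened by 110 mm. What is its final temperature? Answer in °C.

ΔL = αL₀ΔT ⇒ ΔT = ΔL / (αL₀)
ΔT = 110×10⁻³ m / (19×10⁻⁶ × 37.38 m) = 154.88 K
T = -6.00 + 154.88 = 148.88 °C

T = 149 °C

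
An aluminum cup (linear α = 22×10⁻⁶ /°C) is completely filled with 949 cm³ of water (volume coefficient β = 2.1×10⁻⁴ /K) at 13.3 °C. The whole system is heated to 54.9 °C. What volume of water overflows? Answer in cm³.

The cup also expands: β_container ≈ 3α = 6.6×10⁻⁵ /K
Net overflow = V₀(β_liq − 3α_cont)ΔT
β − 3α = 2.10×10⁻⁴ − 6.6×10⁻⁵ = 1.44×10⁻⁴ /K; ΔT = 41.6 K
ΔV = 949 × 1.44×10⁻⁴ × 41.6 = 5.68 cm³

5.68 cm³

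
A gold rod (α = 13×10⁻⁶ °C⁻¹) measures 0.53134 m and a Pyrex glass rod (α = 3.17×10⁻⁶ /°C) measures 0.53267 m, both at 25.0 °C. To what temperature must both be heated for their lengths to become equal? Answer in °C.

Equal length when α₁L₁ΔT − α₂L₂ΔT = L₂ − L₁ = 1.33×10⁻³ m
α₁L₁ = 6.90742×10⁻⁶, α₂L₂ = 1.6885639×10⁻⁶ → Δ(αL) = 5.2188561×10⁻⁶ m/K
ΔT = 1.33×10⁻³ / 5.2188561×10⁻⁶ = 254.845 K, so T = 25.0 + 254.845 = 279.845 °C

T = 279.8 °C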